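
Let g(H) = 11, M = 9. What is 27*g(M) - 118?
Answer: 179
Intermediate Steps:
27*g(M) - 118 = 27*11 - 118 = 297 - 118 = 179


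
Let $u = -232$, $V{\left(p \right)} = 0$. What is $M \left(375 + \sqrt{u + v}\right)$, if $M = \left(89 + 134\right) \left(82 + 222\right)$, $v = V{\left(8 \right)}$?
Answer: $25422000 + 135584 i \sqrt{58} \approx 2.5422 \cdot 10^{7} + 1.0326 \cdot 10^{6} i$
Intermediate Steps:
$v = 0$
$M = 67792$ ($M = 223 \cdot 304 = 67792$)
$M \left(375 + \sqrt{u + v}\right) = 67792 \left(375 + \sqrt{-232 + 0}\right) = 67792 \left(375 + \sqrt{-232}\right) = 67792 \left(375 + 2 i \sqrt{58}\right) = 25422000 + 135584 i \sqrt{58}$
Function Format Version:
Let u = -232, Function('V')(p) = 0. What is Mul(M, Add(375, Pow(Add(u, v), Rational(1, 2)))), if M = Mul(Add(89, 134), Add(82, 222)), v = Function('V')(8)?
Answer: Add(25422000, Mul(135584, I, Pow(58, Rational(1, 2)))) ≈ Add(2.5422e+7, Mul(1.0326e+6, I))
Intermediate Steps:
v = 0
M = 67792 (M = Mul(223, 304) = 67792)
Mul(M, Add(375, Pow(Add(u, v), Rational(1, 2)))) = Mul(67792, Add(375, Pow(Add(-232, 0), Rational(1, 2)))) = Mul(67792, Add(375, Pow(-232, Rational(1, 2)))) = Mul(67792, Add(375, Mul(2, I, Pow(58, Rational(1, 2))))) = Add(25422000, Mul(135584, I, Pow(58, Rational(1, 2))))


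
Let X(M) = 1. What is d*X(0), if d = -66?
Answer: -66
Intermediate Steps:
d*X(0) = -66*1 = -66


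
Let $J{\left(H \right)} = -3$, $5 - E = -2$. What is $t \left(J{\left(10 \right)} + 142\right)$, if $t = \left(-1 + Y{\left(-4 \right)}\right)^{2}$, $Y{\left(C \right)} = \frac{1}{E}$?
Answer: $\frac{5004}{49} \approx 102.12$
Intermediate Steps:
$E = 7$ ($E = 5 - -2 = 5 + 2 = 7$)
$Y{\left(C \right)} = \frac{1}{7}$
$t = \frac{36}{49}$ ($t = \left(-1 + \frac{1}{7}\right)^{2} = \left(- \frac{6}{7}\right)^{2} = \frac{36}{49} \approx 0.73469$)
$t \left(J{\left(10 \right)} + 142\right) = \frac{36 \left(-3 + 142\right)}{49} = \frac{36}{49} \cdot 139 = \frac{5004}{49}$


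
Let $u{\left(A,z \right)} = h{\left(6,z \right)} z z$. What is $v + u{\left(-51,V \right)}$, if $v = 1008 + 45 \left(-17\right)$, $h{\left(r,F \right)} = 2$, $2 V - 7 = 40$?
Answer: $\frac{2695}{2} \approx 1347.5$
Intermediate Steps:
$V = \frac{47}{2}$ ($V = \frac{7}{2} + \frac{1}{2} \cdot 40 = \frac{7}{2} + 20 = \frac{47}{2} \approx 23.5$)
$u{\left(A,z \right)} = 2 z^{2}$ ($u{\left(A,z \right)} = 2 z z = 2 z^{2}$)
$v = 243$ ($v = 1008 - 765 = 243$)
$v + u{\left(-51,V \right)} = 243 + 2 \left(\frac{47}{2}\right)^{2} = 243 + 2 \cdot \frac{2209}{4} = 243 + \frac{2209}{2} = \frac{2695}{2}$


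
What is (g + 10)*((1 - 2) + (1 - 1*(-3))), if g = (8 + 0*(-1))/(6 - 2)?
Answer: 36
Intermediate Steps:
g = 2 (g = (8 + 0)/4 = 8*(1/4) = 2)
(g + 10)*((1 - 2) + (1 - 1*(-3))) = (2 + 10)*((1 - 2) + (1 - 1*(-3))) = 12*(-1 + (1 + 3)) = 12*(-1 + 4) = 12*3 = 36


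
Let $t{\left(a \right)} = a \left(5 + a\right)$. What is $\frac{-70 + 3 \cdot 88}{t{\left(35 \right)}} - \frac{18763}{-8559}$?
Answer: $\frac{13964323}{5991300} \approx 2.3308$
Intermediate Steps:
$\frac{-70 + 3 \cdot 88}{t{\left(35 \right)}} - \frac{18763}{-8559} = \frac{-70 + 3 \cdot 88}{35 \left(5 + 35\right)} - \frac{18763}{-8559} = \frac{-70 + 264}{35 \cdot 40} - - \frac{18763}{8559} = \frac{194}{1400} + \frac{18763}{8559} = 194 \cdot \frac{1}{1400} + \frac{18763}{8559} = \frac{97}{700} + \frac{18763}{8559} = \frac{13964323}{5991300}$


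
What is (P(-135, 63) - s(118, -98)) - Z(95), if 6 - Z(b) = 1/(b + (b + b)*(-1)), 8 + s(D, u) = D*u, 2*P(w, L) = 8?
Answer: 1099149/95 ≈ 11570.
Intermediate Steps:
P(w, L) = 4 (P(w, L) = (½)*8 = 4)
s(D, u) = -8 + D*u
Z(b) = 6 + 1/b (Z(b) = 6 - 1/(b + (b + b)*(-1)) = 6 - 1/(b + (2*b)*(-1)) = 6 - 1/(b - 2*b) = 6 - 1/((-b)) = 6 - (-1)/b = 6 + 1/b)
(P(-135, 63) - s(118, -98)) - Z(95) = (4 - (-8 + 118*(-98))) - (6 + 1/95) = (4 - (-8 - 11564)) - (6 + 1/95) = (4 - 1*(-11572)) - 1*571/95 = (4 + 11572) - 571/95 = 11576 - 571/95 = 1099149/95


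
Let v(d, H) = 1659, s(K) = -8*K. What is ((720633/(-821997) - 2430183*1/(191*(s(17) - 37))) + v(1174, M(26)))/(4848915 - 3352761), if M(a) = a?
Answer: 15678099939407/13545802717011378 ≈ 0.0011574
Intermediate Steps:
((720633/(-821997) - 2430183*1/(191*(s(17) - 37))) + v(1174, M(26)))/(4848915 - 3352761) = ((720633/(-821997) - 2430183*1/(191*(-8*17 - 37))) + 1659)/(4848915 - 3352761) = ((720633*(-1/821997) - 2430183*1/(191*(-136 - 37))) + 1659)/1496154 = ((-240211/273999 - 2430183/((-173*191))) + 1659)*(1/1496154) = ((-240211/273999 - 2430183/(-33043)) + 1659)*(1/1496154) = ((-240211/273999 - 2430183*(-1/33043)) + 1659)*(1/1496154) = ((-240211/273999 + 2430183/33043) + 1659)*(1/1496154) = (657930419744/9053748957 + 1659)*(1/1496154) = (15678099939407/9053748957)*(1/1496154) = 15678099939407/13545802717011378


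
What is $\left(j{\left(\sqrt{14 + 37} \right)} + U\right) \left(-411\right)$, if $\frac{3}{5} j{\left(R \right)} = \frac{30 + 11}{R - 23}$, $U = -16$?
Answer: $\frac{3789283}{478} + \frac{28085 \sqrt{51}}{478} \approx 8347.0$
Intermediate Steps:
$j{\left(R \right)} = \frac{205}{3 \left(-23 + R\right)}$ ($j{\left(R \right)} = \frac{5 \frac{30 + 11}{R - 23}}{3} = \frac{5 \frac{41}{-23 + R}}{3} = \frac{205}{3 \left(-23 + R\right)}$)
$\left(j{\left(\sqrt{14 + 37} \right)} + U\right) \left(-411\right) = \left(\frac{205}{3 \left(-23 + \sqrt{14 + 37}\right)} - 16\right) \left(-411\right) = \left(\frac{205}{3 \left(-23 + \sqrt{51}\right)} - 16\right) \left(-411\right) = \left(-16 + \frac{205}{3 \left(-23 + \sqrt{51}\right)}\right) \left(-411\right) = 6576 - \frac{28085}{-23 + \sqrt{51}}$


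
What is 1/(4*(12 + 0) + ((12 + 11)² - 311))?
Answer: 1/266 ≈ 0.0037594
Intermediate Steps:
1/(4*(12 + 0) + ((12 + 11)² - 311)) = 1/(4*12 + (23² - 311)) = 1/(48 + (529 - 311)) = 1/(48 + 218) = 1/266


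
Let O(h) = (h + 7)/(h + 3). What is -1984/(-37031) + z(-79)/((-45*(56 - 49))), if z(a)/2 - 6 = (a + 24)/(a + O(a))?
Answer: 190417214/17298846495 ≈ 0.011008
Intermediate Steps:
O(h) = (7 + h)/(3 + h)
z(a) = 12 + 2*(24 + a)/(a + (7 + a)/(3 + a)) (z(a) = 12 + 2*((a + 24)/(a + (7 + a)/(3 + a))) = 12 + 2*((24 + a)/(a + (7 + a)/(3 + a))) = 12 + 2*(24 + a)/(a + (7 + a)/(3 + a)))
-1984/(-37031) + z(-79)/((-45*(56 - 49))) = -1984/(-37031) + (2*(114 + 7*(-79)² + 51*(-79))/(7 + (-79)² + 4*(-79)))/((-45*(56 - 49))) = -1984*(-1/37031) + (2*(114 + 7*6241 - 4029)/(7 + 6241 - 316))/((-45*7)) = 1984/37031 + (2*(114 + 43687 - 4029)/5932)/(-315) = 1984/37031 + (2*(1/5932)*39772)*(-1/315) = 1984/37031 + (19886/1483)*(-1/315) = 1984/37031 - 19886/467145 = 190417214/17298846495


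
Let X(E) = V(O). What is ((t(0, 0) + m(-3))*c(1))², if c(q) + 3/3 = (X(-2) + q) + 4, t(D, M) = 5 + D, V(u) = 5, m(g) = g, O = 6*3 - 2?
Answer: 324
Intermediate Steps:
O = 16 (O = 18 - 2 = 16)
X(E) = 5
c(q) = 8 + q (c(q) = -1 + ((5 + q) + 4) = -1 + (9 + q) = 8 + q)
((t(0, 0) + m(-3))*c(1))² = (((5 + 0) - 3)*(8 + 1))² = ((5 - 3)*9)² = (2*9)² = 18² = 324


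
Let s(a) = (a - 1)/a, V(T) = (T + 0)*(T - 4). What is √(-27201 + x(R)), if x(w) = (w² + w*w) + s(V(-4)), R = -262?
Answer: √7045630/8 ≈ 331.79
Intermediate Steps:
V(T) = T*(-4 + T)
s(a) = (-1 + a)/a
x(w) = 31/32 + 2*w² (x(w) = (w² + w*w) + (-1 - 4*(-4 - 4))/((-4*(-4 - 4))) = (w² + w²) + (-1 - 4*(-8))/((-4*(-8))) = 2*w² + (-1 + 32)/32 = 2*w² + (1/32)*31 = 2*w² + 31/32 = 31/32 + 2*w²)
√(-27201 + x(R)) = √(-27201 + (31/32 + 2*(-262)²)) = √(-27201 + (31/32 + 2*68644)) = √(-27201 + (31/32 + 137288)) = √(-27201 + 4393247/32) = √(3522815/32) = √7045630/8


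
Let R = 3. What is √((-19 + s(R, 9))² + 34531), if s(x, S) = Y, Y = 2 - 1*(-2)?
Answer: 2*√8689 ≈ 186.43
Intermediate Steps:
Y = 4 (Y = 2 + 2 = 4)
s(x, S) = 4
√((-19 + s(R, 9))² + 34531) = √((-19 + 4)² + 34531) = √((-15)² + 34531) = √(225 + 34531) = √34756 = 2*√8689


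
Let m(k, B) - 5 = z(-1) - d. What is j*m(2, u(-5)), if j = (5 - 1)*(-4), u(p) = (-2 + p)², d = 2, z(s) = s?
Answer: -32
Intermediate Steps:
m(k, B) = 2 (m(k, B) = 5 + (-1 - 1*2) = 5 + (-1 - 2) = 5 - 3 = 2)
j = -16 (j = 4*(-4) = -16)
j*m(2, u(-5)) = -16*2 = -32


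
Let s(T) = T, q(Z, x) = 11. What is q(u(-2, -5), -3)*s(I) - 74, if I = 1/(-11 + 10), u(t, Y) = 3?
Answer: -85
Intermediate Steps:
I = -1 (I = 1/(-1) = -1)
q(u(-2, -5), -3)*s(I) - 74 = 11*(-1) - 74 = -11 - 74 = -85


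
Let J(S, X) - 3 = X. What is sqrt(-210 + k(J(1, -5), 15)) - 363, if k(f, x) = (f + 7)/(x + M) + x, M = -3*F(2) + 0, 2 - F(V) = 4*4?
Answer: -363 + I*sqrt(633270)/57 ≈ -363.0 + 13.961*I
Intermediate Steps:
F(V) = -14 (F(V) = 2 - 4*4 = 2 - 1*16 = 2 - 16 = -14)
J(S, X) = 3 + X
M = 42 (M = -3*(-14) + 0 = 42 + 0 = 42)
k(f, x) = x + (7 + f)/(42 + x) (k(f, x) = (f + 7)/(x + 42) + x = (7 + f)/(42 + x) + x = x + (7 + f)/(42 + x))
sqrt(-210 + k(J(1, -5), 15)) - 363 = sqrt(-210 + (7 + (3 - 5) + 15**2 + 42*15)/(42 + 15)) - 363 = sqrt(-210 + (7 - 2 + 225 + 630)/57) - 363 = sqrt(-210 + (1/57)*860) - 363 = sqrt(-210 + 860/57) - 363 = sqrt(-11110/57) - 363 = I*sqrt(633270)/57 - 363 = -363 + I*sqrt(633270)/57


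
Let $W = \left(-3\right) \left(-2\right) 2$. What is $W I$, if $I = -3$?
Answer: $-36$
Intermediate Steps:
$W = 12$ ($W = 6 \cdot 2 = 12$)
$W I = 12 \left(-3\right) = -36$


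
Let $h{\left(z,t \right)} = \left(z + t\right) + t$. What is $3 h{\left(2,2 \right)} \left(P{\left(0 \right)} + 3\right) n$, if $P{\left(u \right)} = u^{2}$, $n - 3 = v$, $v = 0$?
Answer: $162$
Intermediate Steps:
$h{\left(z,t \right)} = z + 2 t$ ($h{\left(z,t \right)} = \left(t + z\right) + t = z + 2 t$)
$n = 3$ ($n = 3 + 0 = 3$)
$3 h{\left(2,2 \right)} \left(P{\left(0 \right)} + 3\right) n = 3 \left(2 + 2 \cdot 2\right) \left(0^{2} + 3\right) 3 = 3 \left(2 + 4\right) \left(0 + 3\right) 3 = 3 \cdot 6 \cdot 3 \cdot 3 = 3 \cdot 18 \cdot 3 = 54 \cdot 3 = 162$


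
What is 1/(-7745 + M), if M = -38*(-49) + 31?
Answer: -1/5852 ≈ -0.00017088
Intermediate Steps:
M = 1893 (M = 1862 + 31 = 1893)
1/(-7745 + M) = 1/(-7745 + 1893) = 1/(-5852) = -1/5852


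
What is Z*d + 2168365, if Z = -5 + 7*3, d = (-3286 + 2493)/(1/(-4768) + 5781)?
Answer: 59768333869171/27563807 ≈ 2.1684e+6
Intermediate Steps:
d = -3781024/27563807 (d = -793/(-1/4768 + 5781) = -793/27563807/4768 = -793*4768/27563807 = -3781024/27563807 ≈ -0.13717)
Z = 16 (Z = -5 + 21 = 16)
Z*d + 2168365 = 16*(-3781024/27563807) + 2168365 = -60496384/27563807 + 2168365 = 59768333869171/27563807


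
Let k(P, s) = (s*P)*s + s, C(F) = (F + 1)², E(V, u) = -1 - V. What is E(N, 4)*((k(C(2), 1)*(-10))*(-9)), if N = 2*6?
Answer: -11700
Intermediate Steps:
N = 12
C(F) = (1 + F)²
k(P, s) = s + P*s² (k(P, s) = (P*s)*s + s = P*s² + s = s + P*s²)
E(N, 4)*((k(C(2), 1)*(-10))*(-9)) = (-1 - 1*12)*(((1*(1 + (1 + 2)²*1))*(-10))*(-9)) = (-1 - 12)*(((1*(1 + 3²*1))*(-10))*(-9)) = -13*(1*(1 + 9*1))*(-10)*(-9) = -13*(1*(1 + 9))*(-10)*(-9) = -13*(1*10)*(-10)*(-9) = -13*10*(-10)*(-9) = -(-1300)*(-9) = -13*900 = -11700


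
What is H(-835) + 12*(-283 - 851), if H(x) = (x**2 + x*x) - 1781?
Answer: 1379061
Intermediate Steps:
H(x) = -1781 + 2*x**2 (H(x) = (x**2 + x**2) - 1781 = 2*x**2 - 1781 = -1781 + 2*x**2)
H(-835) + 12*(-283 - 851) = (-1781 + 2*(-835)**2) + 12*(-283 - 851) = (-1781 + 2*697225) + 12*(-1134) = (-1781 + 1394450) - 13608 = 1392669 - 13608 = 1379061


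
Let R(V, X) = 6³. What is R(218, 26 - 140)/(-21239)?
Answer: -216/21239 ≈ -0.010170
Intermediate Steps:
R(V, X) = 216
R(218, 26 - 140)/(-21239) = 216/(-21239) = 216*(-1/21239) = -216/21239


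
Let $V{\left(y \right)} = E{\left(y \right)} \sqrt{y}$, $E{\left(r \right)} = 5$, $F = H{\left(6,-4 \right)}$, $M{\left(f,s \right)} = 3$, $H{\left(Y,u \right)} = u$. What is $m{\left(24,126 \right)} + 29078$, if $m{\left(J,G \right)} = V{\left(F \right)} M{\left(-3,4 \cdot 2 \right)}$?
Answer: $29078 + 30 i \approx 29078.0 + 30.0 i$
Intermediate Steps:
$F = -4$
$V{\left(y \right)} = 5 \sqrt{y}$
$m{\left(J,G \right)} = 30 i$ ($m{\left(J,G \right)} = 5 \sqrt{-4} \cdot 3 = 5 \cdot 2 i 3 = 10 i 3 = 30 i$)
$m{\left(24,126 \right)} + 29078 = 30 i + 29078 = 29078 + 30 i$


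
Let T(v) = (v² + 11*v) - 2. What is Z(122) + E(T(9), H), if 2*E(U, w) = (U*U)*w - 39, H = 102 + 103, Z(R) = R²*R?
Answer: 10126877/2 ≈ 5.0634e+6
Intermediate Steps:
T(v) = -2 + v² + 11*v
Z(R) = R³
H = 205
E(U, w) = -39/2 + w*U²/2 (E(U, w) = ((U*U)*w - 39)/2 = (U²*w - 39)/2 = (w*U² - 39)/2 = (-39 + w*U²)/2 = -39/2 + w*U²/2)
Z(122) + E(T(9), H) = 122³ + (-39/2 + (½)*205*(-2 + 9² + 11*9)²) = 1815848 + (-39/2 + (½)*205*(-2 + 81 + 99)²) = 1815848 + (-39/2 + (½)*205*178²) = 1815848 + (-39/2 + (½)*205*31684) = 1815848 + (-39/2 + 3247610) = 1815848 + 6495181/2 = 10126877/2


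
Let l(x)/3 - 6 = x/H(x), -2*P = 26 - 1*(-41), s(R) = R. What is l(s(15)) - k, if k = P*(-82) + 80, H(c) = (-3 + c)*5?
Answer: -11233/4 ≈ -2808.3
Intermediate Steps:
H(c) = -15 + 5*c
P = -67/2 (P = -(26 - 1*(-41))/2 = -(26 + 41)/2 = -1/2*67 = -67/2 ≈ -33.500)
k = 2827 (k = -67/2*(-82) + 80 = 2747 + 80 = 2827)
l(x) = 18 + 3*x/(-15 + 5*x) (l(x) = 18 + 3*(x/(-15 + 5*x)) = 18 + 3*x/(-15 + 5*x))
l(s(15)) - k = 3*(-90 + 31*15)/(5*(-3 + 15)) - 1*2827 = (3/5)*(-90 + 465)/12 - 2827 = (3/5)*(1/12)*375 - 2827 = 75/4 - 2827 = -11233/4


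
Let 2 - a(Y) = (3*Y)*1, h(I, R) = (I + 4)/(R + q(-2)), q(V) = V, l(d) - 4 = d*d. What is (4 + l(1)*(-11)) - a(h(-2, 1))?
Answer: -59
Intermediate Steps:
l(d) = 4 + d**2 (l(d) = 4 + d*d = 4 + d**2)
h(I, R) = (4 + I)/(-2 + R) (h(I, R) = (I + 4)/(R - 2) = (4 + I)/(-2 + R))
a(Y) = 2 - 3*Y
(4 + l(1)*(-11)) - a(h(-2, 1)) = (4 + (4 + 1**2)*(-11)) - (2 - 3*(4 - 2)/(-2 + 1)) = (4 + (4 + 1)*(-11)) - (2 - 3*2/(-1)) = (4 + 5*(-11)) - (2 - (-3)*2) = (4 - 55) - (2 - 3*(-2)) = -51 - (2 + 6) = -51 - 1*8 = -51 - 8 = -59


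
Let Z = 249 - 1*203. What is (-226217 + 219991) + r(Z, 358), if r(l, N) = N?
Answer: -5868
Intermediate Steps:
Z = 46 (Z = 249 - 203 = 46)
(-226217 + 219991) + r(Z, 358) = (-226217 + 219991) + 358 = -6226 + 358 = -5868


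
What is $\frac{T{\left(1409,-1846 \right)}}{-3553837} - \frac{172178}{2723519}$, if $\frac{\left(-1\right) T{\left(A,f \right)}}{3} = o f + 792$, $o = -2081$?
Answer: $\frac{30781985684140}{9678942592403} \approx 3.1803$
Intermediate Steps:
$T{\left(A,f \right)} = -2376 + 6243 f$ ($T{\left(A,f \right)} = - 3 \left(- 2081 f + 792\right) = - 3 \left(792 - 2081 f\right) = -2376 + 6243 f$)
$\frac{T{\left(1409,-1846 \right)}}{-3553837} - \frac{172178}{2723519} = \frac{-2376 + 6243 \left(-1846\right)}{-3553837} - \frac{172178}{2723519} = \left(-2376 - 11524578\right) \left(- \frac{1}{3553837}\right) - \frac{172178}{2723519} = \left(-11526954\right) \left(- \frac{1}{3553837}\right) - \frac{172178}{2723519} = \frac{11526954}{3553837} - \frac{172178}{2723519} = \frac{30781985684140}{9678942592403}$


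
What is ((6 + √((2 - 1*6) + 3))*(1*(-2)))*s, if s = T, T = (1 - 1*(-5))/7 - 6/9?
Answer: -16/7 - 8*I/21 ≈ -2.2857 - 0.38095*I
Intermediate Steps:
T = 4/21 (T = (1 + 5)*(⅐) - 6*⅑ = 6*(⅐) - ⅔ = 6/7 - ⅔ = 4/21 ≈ 0.19048)
s = 4/21 ≈ 0.19048
((6 + √((2 - 1*6) + 3))*(1*(-2)))*s = ((6 + √((2 - 1*6) + 3))*(1*(-2)))*(4/21) = ((6 + √((2 - 6) + 3))*(-2))*(4/21) = ((6 + √(-4 + 3))*(-2))*(4/21) = ((6 + √(-1))*(-2))*(4/21) = ((6 + I)*(-2))*(4/21) = (-12 - 2*I)*(4/21) = -16/7 - 8*I/21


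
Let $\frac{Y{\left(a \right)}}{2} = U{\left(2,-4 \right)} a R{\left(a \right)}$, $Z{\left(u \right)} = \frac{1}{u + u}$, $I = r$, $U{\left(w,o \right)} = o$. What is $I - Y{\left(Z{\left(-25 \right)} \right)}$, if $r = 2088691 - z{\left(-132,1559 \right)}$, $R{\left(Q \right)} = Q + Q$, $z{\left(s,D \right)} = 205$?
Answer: $\frac{1305303754}{625} \approx 2.0885 \cdot 10^{6}$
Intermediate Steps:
$R{\left(Q \right)} = 2 Q$
$r = 2088486$ ($r = 2088691 - 205 = 2088486$)
$I = 2088486$
$Z{\left(u \right)} = \frac{1}{2 u}$
$Y{\left(a \right)} = - 16 a^{2}$ ($Y{\left(a \right)} = 2 - 4 a 2 a = 2 \left(- 8 a^{2}\right) = - 16 a^{2}$)
$I - Y{\left(Z{\left(-25 \right)} \right)} = 2088486 - - 16 \left(\frac{1}{2 \left(-25\right)}\right)^{2} = 2088486 - - 16 \left(\frac{1}{2} \left(- \frac{1}{25}\right)\right)^{2} = 2088486 - - 16 \left(- \frac{1}{50}\right)^{2} = 2088486 - \left(-16\right) \frac{1}{2500} = 2088486 - - \frac{4}{625} = 2088486 + \frac{4}{625} = \frac{1305303754}{625}$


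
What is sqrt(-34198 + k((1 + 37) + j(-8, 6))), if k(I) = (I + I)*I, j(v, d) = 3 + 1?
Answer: I*sqrt(30670) ≈ 175.13*I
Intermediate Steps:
j(v, d) = 4
k(I) = 2*I**2 (k(I) = (2*I)*I = 2*I**2)
sqrt(-34198 + k((1 + 37) + j(-8, 6))) = sqrt(-34198 + 2*((1 + 37) + 4)**2) = sqrt(-34198 + 2*(38 + 4)**2) = sqrt(-34198 + 2*42**2) = sqrt(-34198 + 2*1764) = sqrt(-34198 + 3528) = sqrt(-30670) = I*sqrt(30670)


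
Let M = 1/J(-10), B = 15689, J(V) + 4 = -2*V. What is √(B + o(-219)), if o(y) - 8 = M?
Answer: √251153/4 ≈ 125.29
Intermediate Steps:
J(V) = -4 - 2*V
M = 1/16 (M = 1/(-4 - 2*(-10)) = 1/(-4 + 20) = 1/16 ≈ 0.062500)
o(y) = 129/16 (o(y) = 8 + 1/16 = 129/16)
√(B + o(-219)) = √(15689 + 129/16) = √(251153/16) = √251153/4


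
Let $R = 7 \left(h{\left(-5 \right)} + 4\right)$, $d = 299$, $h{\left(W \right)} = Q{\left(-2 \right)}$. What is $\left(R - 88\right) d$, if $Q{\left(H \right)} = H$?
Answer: $-22126$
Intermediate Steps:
$h{\left(W \right)} = -2$
$R = 14$ ($R = 7 \left(-2 + 4\right) = 7 \cdot 2 = 14$)
$\left(R - 88\right) d = \left(14 - 88\right) 299 = \left(-74\right) 299 = -22126$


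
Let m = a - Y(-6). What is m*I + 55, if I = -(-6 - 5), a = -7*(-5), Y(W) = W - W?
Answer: 440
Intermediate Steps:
Y(W) = 0
a = 35
I = 11 (I = -1*(-11) = 11)
m = 35 (m = 35 - 1*0 = 35 + 0 = 35)
m*I + 55 = 35*11 + 55 = 385 + 55 = 440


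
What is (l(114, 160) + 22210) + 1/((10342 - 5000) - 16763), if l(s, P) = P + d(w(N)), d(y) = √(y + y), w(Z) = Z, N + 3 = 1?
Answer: 255487769/11421 + 2*I ≈ 22370.0 + 2.0*I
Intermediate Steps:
N = -2 (N = -3 + 1 = -2)
d(y) = √2*√y (d(y) = √(2*y) = √2*√y)
l(s, P) = P + 2*I (l(s, P) = P + √2*√(-2) = P + √2*(I*√2) = P + 2*I)
(l(114, 160) + 22210) + 1/((10342 - 5000) - 16763) = ((160 + 2*I) + 22210) + 1/((10342 - 5000) - 16763) = (22370 + 2*I) + 1/(5342 - 16763) = (22370 + 2*I) + 1/(-11421) = (22370 + 2*I) - 1/11421 = 255487769/11421 + 2*I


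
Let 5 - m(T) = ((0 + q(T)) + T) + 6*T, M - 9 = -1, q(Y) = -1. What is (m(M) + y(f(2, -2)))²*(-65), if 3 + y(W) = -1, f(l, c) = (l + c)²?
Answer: -189540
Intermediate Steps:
f(l, c) = (c + l)²
M = 8 (M = 9 - 1 = 8)
y(W) = -4 (y(W) = -3 - 1 = -4)
m(T) = 6 - 7*T (m(T) = 5 - (((0 - 1) + T) + 6*T) = 5 - ((-1 + T) + 6*T) = 5 - (-1 + 7*T) = 5 + (1 - 7*T) = 6 - 7*T)
(m(M) + y(f(2, -2)))²*(-65) = ((6 - 7*8) - 4)²*(-65) = ((6 - 56) - 4)²*(-65) = (-50 - 4)²*(-65) = (-54)²*(-65) = 2916*(-65) = -189540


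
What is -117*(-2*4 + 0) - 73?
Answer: 863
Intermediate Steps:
-117*(-2*4 + 0) - 73 = -117*(-8 + 0) - 73 = -117*(-8) - 73 = 936 - 73 = 863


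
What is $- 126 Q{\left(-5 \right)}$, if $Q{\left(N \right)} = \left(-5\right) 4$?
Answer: $2520$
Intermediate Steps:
$Q{\left(N \right)} = -20$
$- 126 Q{\left(-5 \right)} = \left(-126\right) \left(-20\right) = 2520$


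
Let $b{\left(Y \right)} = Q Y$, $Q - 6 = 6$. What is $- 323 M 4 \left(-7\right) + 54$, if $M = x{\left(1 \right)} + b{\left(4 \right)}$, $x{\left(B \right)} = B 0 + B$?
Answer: $443210$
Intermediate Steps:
$Q = 12$ ($Q = 6 + 6 = 12$)
$x{\left(B \right)} = B$ ($x{\left(B \right)} = 0 + B = B$)
$b{\left(Y \right)} = 12 Y$
$M = 49$ ($M = 1 + 12 \cdot 4 = 1 + 48 = 49$)
$- 323 M 4 \left(-7\right) + 54 = - 323 \cdot 49 \cdot 4 \left(-7\right) + 54 = - 323 \cdot 196 \left(-7\right) + 54 = \left(-323\right) \left(-1372\right) + 54 = 443156 + 54 = 443210$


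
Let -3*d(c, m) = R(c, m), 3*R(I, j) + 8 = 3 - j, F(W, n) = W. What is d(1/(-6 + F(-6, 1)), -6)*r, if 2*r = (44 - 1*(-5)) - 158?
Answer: 109/18 ≈ 6.0556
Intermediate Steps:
r = -109/2 (r = ((44 - 1*(-5)) - 158)/2 = ((44 + 5) - 158)/2 = (49 - 158)/2 = (1/2)*(-109) = -109/2 ≈ -54.500)
R(I, j) = -5/3 - j/3 (R(I, j) = -8/3 + (3 - j)/3 = -8/3 + (1 - j/3) = -5/3 - j/3)
d(c, m) = 5/9 + m/9 (d(c, m) = -(-5/3 - m/3)/3 = 5/9 + m/9)
d(1/(-6 + F(-6, 1)), -6)*r = (5/9 + (1/9)*(-6))*(-109/2) = (5/9 - 2/3)*(-109/2) = -1/9*(-109/2) = 109/18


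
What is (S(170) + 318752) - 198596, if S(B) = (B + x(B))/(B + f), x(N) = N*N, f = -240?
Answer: 838185/7 ≈ 1.1974e+5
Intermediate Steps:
x(N) = N²
S(B) = (B + B²)/(-240 + B) (S(B) = (B + B²)/(B - 240) = (B + B²)/(-240 + B))
(S(170) + 318752) - 198596 = (170*(1 + 170)/(-240 + 170) + 318752) - 198596 = (170*171/(-70) + 318752) - 198596 = (170*(-1/70)*171 + 318752) - 198596 = (-2907/7 + 318752) - 198596 = 2228357/7 - 198596 = 838185/7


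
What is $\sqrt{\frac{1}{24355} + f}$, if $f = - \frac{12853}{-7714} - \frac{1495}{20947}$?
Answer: $\frac{\sqrt{24700301683825232904707170}}{3935406523090} \approx 1.2629$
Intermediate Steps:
$f = \frac{257699361}{161585158}$ ($f = \left(-12853\right) \left(- \frac{1}{7714}\right) - \frac{1495}{20947} = \frac{12853}{7714} - \frac{1495}{20947} = \frac{257699361}{161585158} \approx 1.5948$)
$\sqrt{\frac{1}{24355} + f} = \sqrt{\frac{1}{24355} + \frac{257699361}{161585158}} = \sqrt{\frac{6276429522313}{3935406523090}} = \frac{\sqrt{24700301683825232904707170}}{3935406523090}$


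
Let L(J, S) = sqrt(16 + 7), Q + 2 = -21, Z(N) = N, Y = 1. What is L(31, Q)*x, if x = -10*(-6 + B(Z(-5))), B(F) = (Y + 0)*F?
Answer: 110*sqrt(23) ≈ 527.54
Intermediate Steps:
B(F) = F (B(F) = (1 + 0)*F = 1*F = F)
Q = -23 (Q = -2 - 21 = -23)
L(J, S) = sqrt(23)
x = 110 (x = -10*(-6 - 5) = -10*(-11) = 110)
L(31, Q)*x = sqrt(23)*110 = 110*sqrt(23)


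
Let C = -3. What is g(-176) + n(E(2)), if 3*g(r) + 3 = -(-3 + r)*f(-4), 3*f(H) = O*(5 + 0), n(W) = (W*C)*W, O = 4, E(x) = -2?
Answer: 3463/9 ≈ 384.78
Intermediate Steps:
n(W) = -3*W² (n(W) = (W*(-3))*W = (-3*W)*W = -3*W²)
f(H) = 20/3 (f(H) = (4*(5 + 0))/3 = (4*5)/3 = (⅓)*20 = 20/3)
g(r) = 17/3 - 20*r/9 (g(r) = -1 + (-(-3 + r)*20/3)/3 = -1 + (-(-20 + 20*r/3))/3 = -1 + (20 - 20*r/3)/3 = -1 + (20/3 - 20*r/9) = 17/3 - 20*r/9)
g(-176) + n(E(2)) = (17/3 - 20/9*(-176)) - 3*(-2)² = (17/3 + 3520/9) - 3*4 = 3571/9 - 12 = 3463/9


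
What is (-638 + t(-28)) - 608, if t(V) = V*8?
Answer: -1470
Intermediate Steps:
t(V) = 8*V
(-638 + t(-28)) - 608 = (-638 + 8*(-28)) - 608 = (-638 - 224) - 608 = -862 - 608 = -1470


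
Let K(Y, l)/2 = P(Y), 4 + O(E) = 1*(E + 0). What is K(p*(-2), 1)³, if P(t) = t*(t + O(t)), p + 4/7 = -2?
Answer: 31794757632/117649 ≈ 2.7025e+5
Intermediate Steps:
p = -18/7 (p = -4/7 - 2 = -18/7 ≈ -2.5714)
O(E) = -4 + E (O(E) = -4 + 1*(E + 0) = -4 + 1*E = -4 + E)
P(t) = t*(-4 + 2*t) (P(t) = t*(t + (-4 + t)) = t*(-4 + 2*t))
K(Y, l) = 4*Y*(-2 + Y) (K(Y, l) = 2*(2*Y*(-2 + Y)) = 4*Y*(-2 + Y))
K(p*(-2), 1)³ = (4*(-18/7*(-2))*(-2 - 18/7*(-2)))³ = (4*(36/7)*(-2 + 36/7))³ = (4*(36/7)*(22/7))³ = (3168/49)³ = 31794757632/117649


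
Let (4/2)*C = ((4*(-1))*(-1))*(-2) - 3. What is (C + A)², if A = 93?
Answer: 30625/4 ≈ 7656.3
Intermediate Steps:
C = -11/2 (C = (((4*(-1))*(-1))*(-2) - 3)/2 = (-4*(-1)*(-2) - 3)/2 = (4*(-2) - 3)/2 = (-8 - 3)/2 = (½)*(-11) = -11/2 ≈ -5.5000)
(C + A)² = (-11/2 + 93)² = (175/2)² = 30625/4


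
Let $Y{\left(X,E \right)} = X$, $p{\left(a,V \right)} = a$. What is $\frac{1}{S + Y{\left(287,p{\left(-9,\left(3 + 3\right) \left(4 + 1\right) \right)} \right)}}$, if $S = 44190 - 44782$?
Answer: $- \frac{1}{305} \approx -0.0032787$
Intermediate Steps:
$S = -592$ ($S = 44190 - 44782 = -592$)
$\frac{1}{S + Y{\left(287,p{\left(-9,\left(3 + 3\right) \left(4 + 1\right) \right)} \right)}} = \frac{1}{-592 + 287} = \frac{1}{-305} = - \frac{1}{305}$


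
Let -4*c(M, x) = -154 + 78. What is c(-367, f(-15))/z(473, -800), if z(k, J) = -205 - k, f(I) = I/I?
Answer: -19/678 ≈ -0.028024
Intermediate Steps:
f(I) = 1
c(M, x) = 19 (c(M, x) = -(-154 + 78)/4 = -1/4*(-76) = 19)
c(-367, f(-15))/z(473, -800) = 19/(-205 - 1*473) = 19/(-205 - 473) = 19/(-678) = 19*(-1/678) = -19/678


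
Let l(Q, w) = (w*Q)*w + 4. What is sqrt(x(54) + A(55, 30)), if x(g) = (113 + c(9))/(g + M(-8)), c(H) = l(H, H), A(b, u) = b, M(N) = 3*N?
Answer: 4*sqrt(130)/5 ≈ 9.1214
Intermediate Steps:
l(Q, w) = 4 + Q*w**2 (l(Q, w) = (Q*w)*w + 4 = Q*w**2 + 4 = 4 + Q*w**2)
c(H) = 4 + H**3 (c(H) = 4 + H*H**2 = 4 + H**3)
x(g) = 846/(-24 + g) (x(g) = (113 + (4 + 9**3))/(g + 3*(-8)) = (113 + (4 + 729))/(g - 24) = (113 + 733)/(-24 + g) = 846/(-24 + g))
sqrt(x(54) + A(55, 30)) = sqrt(846/(-24 + 54) + 55) = sqrt(846/30 + 55) = sqrt(846*(1/30) + 55) = sqrt(141/5 + 55) = sqrt(416/5) = 4*sqrt(130)/5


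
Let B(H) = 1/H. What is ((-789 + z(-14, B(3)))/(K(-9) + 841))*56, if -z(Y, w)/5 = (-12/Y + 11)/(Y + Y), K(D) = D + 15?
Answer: -308458/5929 ≈ -52.025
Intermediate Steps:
K(D) = 15 + D
z(Y, w) = -5*(11 - 12/Y)/(2*Y) (z(Y, w) = -5*(-12/Y + 11)/(Y + Y) = -5*(11 - 12/Y)/(2*Y))
((-789 + z(-14, B(3)))/(K(-9) + 841))*56 = ((-789 + (5/2)*(12 - 11*(-14))/(-14)²)/((15 - 9) + 841))*56 = ((-789 + (5/2)*(1/196)*(12 + 154))/(6 + 841))*56 = ((-789 + (5/2)*(1/196)*166)/847)*56 = ((-789 + 415/196)*(1/847))*56 = -154229/196*1/847*56 = -154229/166012*56 = -308458/5929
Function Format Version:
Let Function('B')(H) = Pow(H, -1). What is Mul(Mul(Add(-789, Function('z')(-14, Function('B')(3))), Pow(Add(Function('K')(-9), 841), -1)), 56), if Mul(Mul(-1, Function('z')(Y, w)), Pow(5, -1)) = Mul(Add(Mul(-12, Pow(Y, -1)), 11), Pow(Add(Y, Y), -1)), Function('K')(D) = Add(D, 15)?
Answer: Rational(-308458, 5929) ≈ -52.025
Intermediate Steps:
Function('K')(D) = Add(15, D)
Function('z')(Y, w) = Mul(Rational(-5, 2), Pow(Y, -1), Add(11, Mul(-12, Pow(Y, -1)))) (Function('z')(Y, w) = Mul(-5, Mul(Add(Mul(-12, Pow(Y, -1)), 11), Pow(Add(Y, Y), -1))) = Mul(-5, Mul(Add(11, Mul(-12, Pow(Y, -1))), Pow(Mul(2, Y), -1))) = Mul(-5, Mul(Add(11, Mul(-12, Pow(Y, -1))), Mul(Rational(1, 2), Pow(Y, -1)))) = Mul(-5, Mul(Rational(1, 2), Pow(Y, -1), Add(11, Mul(-12, Pow(Y, -1))))) = Mul(Rational(-5, 2), Pow(Y, -1), Add(11, Mul(-12, Pow(Y, -1)))))
Mul(Mul(Add(-789, Function('z')(-14, Function('B')(3))), Pow(Add(Function('K')(-9), 841), -1)), 56) = Mul(Mul(Add(-789, Mul(Rational(5, 2), Pow(-14, -2), Add(12, Mul(-11, -14)))), Pow(Add(Add(15, -9), 841), -1)), 56) = Mul(Mul(Add(-789, Mul(Rational(5, 2), Rational(1, 196), Add(12, 154))), Pow(Add(6, 841), -1)), 56) = Mul(Mul(Add(-789, Mul(Rational(5, 2), Rational(1, 196), 166)), Pow(847, -1)), 56) = Mul(Mul(Add(-789, Rational(415, 196)), Rational(1, 847)), 56) = Mul(Mul(Rational(-154229, 196), Rational(1, 847)), 56) = Mul(Rational(-154229, 166012), 56) = Rational(-308458, 5929)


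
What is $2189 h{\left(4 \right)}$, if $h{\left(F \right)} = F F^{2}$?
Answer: $140096$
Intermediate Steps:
$h{\left(F \right)} = F^{3}$
$2189 h{\left(4 \right)} = 2189 \cdot 4^{3} = 2189 \cdot 64 = 140096$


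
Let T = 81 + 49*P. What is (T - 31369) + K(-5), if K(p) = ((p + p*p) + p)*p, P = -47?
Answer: -33666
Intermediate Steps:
T = -2222 (T = 81 + 49*(-47) = 81 - 2303 = -2222)
K(p) = p*(p**2 + 2*p) (K(p) = ((p + p**2) + p)*p = (p**2 + 2*p)*p = p*(p**2 + 2*p))
(T - 31369) + K(-5) = (-2222 - 31369) + (-5)**2*(2 - 5) = -33591 + 25*(-3) = -33591 - 75 = -33666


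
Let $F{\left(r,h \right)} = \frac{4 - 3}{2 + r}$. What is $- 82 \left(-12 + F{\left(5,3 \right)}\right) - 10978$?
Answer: $- \frac{70040}{7} \approx -10006.0$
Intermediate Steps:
$F{\left(r,h \right)} = \frac{1}{2 + r}$ ($F{\left(r,h \right)} = 1 \frac{1}{2 + r} = \frac{1}{2 + r}$)
$- 82 \left(-12 + F{\left(5,3 \right)}\right) - 10978 = - 82 \left(-12 + \frac{1}{2 + 5}\right) - 10978 = - 82 \left(-12 + \frac{1}{7}\right) - 10978 = \left(-82\right) \left(- \frac{83}{7}\right) - 10978 = \frac{6806}{7} - 10978 = - \frac{70040}{7}$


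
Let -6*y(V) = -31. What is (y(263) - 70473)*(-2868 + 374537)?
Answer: -157144254883/6 ≈ -2.6191e+10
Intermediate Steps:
y(V) = 31/6 (y(V) = -⅙*(-31) = 31/6)
(y(263) - 70473)*(-2868 + 374537) = (31/6 - 70473)*(-2868 + 374537) = -422807/6*371669 = -157144254883/6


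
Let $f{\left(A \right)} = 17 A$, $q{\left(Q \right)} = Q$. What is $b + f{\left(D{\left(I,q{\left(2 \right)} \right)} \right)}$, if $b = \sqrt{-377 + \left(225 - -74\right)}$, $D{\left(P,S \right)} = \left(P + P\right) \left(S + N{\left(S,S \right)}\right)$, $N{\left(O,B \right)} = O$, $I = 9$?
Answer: $1224 + i \sqrt{78} \approx 1224.0 + 8.8318 i$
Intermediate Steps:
$D{\left(P,S \right)} = 4 P S$ ($D{\left(P,S \right)} = \left(P + P\right) \left(S + S\right) = 2 P 2 S = 4 P S$)
$b = i \sqrt{78}$ ($b = \sqrt{-377 + \left(225 + 74\right)} = \sqrt{-377 + 299} = \sqrt{-78} = i \sqrt{78} \approx 8.8318 i$)
$b + f{\left(D{\left(I,q{\left(2 \right)} \right)} \right)} = i \sqrt{78} + 17 \cdot 4 \cdot 9 \cdot 2 = i \sqrt{78} + 17 \cdot 72 = i \sqrt{78} + 1224 = 1224 + i \sqrt{78}$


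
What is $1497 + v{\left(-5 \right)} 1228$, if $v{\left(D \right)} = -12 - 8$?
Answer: $-23063$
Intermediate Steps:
$v{\left(D \right)} = -20$ ($v{\left(D \right)} = -12 - 8 = -20$)
$1497 + v{\left(-5 \right)} 1228 = 1497 - 24560 = -23063$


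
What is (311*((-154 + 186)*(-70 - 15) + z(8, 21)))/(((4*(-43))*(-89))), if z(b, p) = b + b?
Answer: -210236/3827 ≈ -54.935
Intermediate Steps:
z(b, p) = 2*b
(311*((-154 + 186)*(-70 - 15) + z(8, 21)))/(((4*(-43))*(-89))) = (311*((-154 + 186)*(-70 - 15) + 2*8))/(((4*(-43))*(-89))) = (311*(32*(-85) + 16))/((-172*(-89))) = (311*(-2720 + 16))/15308 = (311*(-2704))*(1/15308) = -840944*1/15308 = -210236/3827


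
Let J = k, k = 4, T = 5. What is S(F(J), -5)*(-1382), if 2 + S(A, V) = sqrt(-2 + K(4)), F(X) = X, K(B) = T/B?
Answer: 2764 - 691*I*sqrt(3) ≈ 2764.0 - 1196.8*I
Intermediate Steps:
J = 4
K(B) = 5/B
S(A, V) = -2 + I*sqrt(3)/2 (S(A, V) = -2 + sqrt(-2 + 5/4) = -2 + sqrt(-3/4) = -2 + I*sqrt(3)/2)
S(F(J), -5)*(-1382) = (-2 + I*sqrt(3)/2)*(-1382) = 2764 - 691*I*sqrt(3)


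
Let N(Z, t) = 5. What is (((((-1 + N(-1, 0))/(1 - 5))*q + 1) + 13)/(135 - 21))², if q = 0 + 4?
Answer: 25/3249 ≈ 0.0076947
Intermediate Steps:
q = 4
(((((-1 + N(-1, 0))/(1 - 5))*q + 1) + 13)/(135 - 21))² = (((((-1 + 5)/(1 - 5))*4 + 1) + 13)/(135 - 21))² = ((((4/(-4))*4 + 1) + 13)/114)² = ((((4*(-¼))*4 + 1) + 13)*(1/114))² = (((-1*4 + 1) + 13)*(1/114))² = (((-4 + 1) + 13)*(1/114))² = ((-3 + 13)*(1/114))² = (10*(1/114))² = (5/57)² = 25/3249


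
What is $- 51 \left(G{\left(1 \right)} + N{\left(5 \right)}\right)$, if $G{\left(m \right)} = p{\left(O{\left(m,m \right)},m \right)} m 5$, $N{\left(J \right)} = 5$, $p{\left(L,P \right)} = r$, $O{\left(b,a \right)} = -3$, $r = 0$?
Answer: $-255$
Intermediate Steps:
$p{\left(L,P \right)} = 0$
$G{\left(m \right)} = 0$ ($G{\left(m \right)} = 0 m 5 = 0 \cdot 5 = 0$)
$- 51 \left(G{\left(1 \right)} + N{\left(5 \right)}\right) = - 51 \left(0 + 5\right) = \left(-51\right) 5 = -255$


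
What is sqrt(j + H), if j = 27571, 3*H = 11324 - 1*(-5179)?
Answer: 4*sqrt(2067) ≈ 181.86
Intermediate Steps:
H = 5501 (H = (11324 - 1*(-5179))/3 = (11324 + 5179)/3 = (1/3)*16503 = 5501)
sqrt(j + H) = sqrt(27571 + 5501) = sqrt(33072) = 4*sqrt(2067)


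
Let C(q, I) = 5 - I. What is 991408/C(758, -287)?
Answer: 247852/73 ≈ 3395.2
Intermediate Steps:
991408/C(758, -287) = 991408/(5 - 1*(-287)) = 991408/(5 + 287) = 991408/292 = 991408*(1/292) = 247852/73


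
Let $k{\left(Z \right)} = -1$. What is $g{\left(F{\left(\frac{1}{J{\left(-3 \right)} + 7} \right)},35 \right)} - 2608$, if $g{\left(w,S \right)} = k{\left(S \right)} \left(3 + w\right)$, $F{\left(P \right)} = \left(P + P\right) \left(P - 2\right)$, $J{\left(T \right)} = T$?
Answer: $- \frac{20881}{8} \approx -2610.1$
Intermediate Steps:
$F{\left(P \right)} = 2 P \left(-2 + P\right)$
$g{\left(w,S \right)} = -3 - w$ ($g{\left(w,S \right)} = - (3 + w) = -3 - w$)
$g{\left(F{\left(\frac{1}{J{\left(-3 \right)} + 7} \right)},35 \right)} - 2608 = \left(-3 - \frac{2 \left(-2 + \frac{1}{-3 + 7}\right)}{-3 + 7}\right) - 2608 = \left(-3 - \frac{2 \left(-2 + \frac{1}{4}\right)}{4}\right) - 2608 = \left(-3 - 2 \cdot \frac{1}{4} \left(-2 + \frac{1}{4}\right)\right) - 2608 = \left(-3 - 2 \cdot \frac{1}{4} \left(- \frac{7}{4}\right)\right) - 2608 = \left(-3 - - \frac{7}{8}\right) - 2608 = \left(-3 + \frac{7}{8}\right) - 2608 = - \frac{17}{8} - 2608 = - \frac{20881}{8}$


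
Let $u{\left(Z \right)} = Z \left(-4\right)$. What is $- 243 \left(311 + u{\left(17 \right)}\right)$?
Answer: $-59049$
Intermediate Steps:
$u{\left(Z \right)} = - 4 Z$
$- 243 \left(311 + u{\left(17 \right)}\right) = - 243 \left(311 - 68\right) = \left(-243\right) 243 = -59049$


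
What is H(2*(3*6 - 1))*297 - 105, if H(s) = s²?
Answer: 343227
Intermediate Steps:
H(2*(3*6 - 1))*297 - 105 = (2*(3*6 - 1))²*297 - 105 = (2*(18 - 1))²*297 - 105 = (2*17)²*297 - 105 = 34²*297 - 105 = 1156*297 - 105 = 343332 - 105 = 343227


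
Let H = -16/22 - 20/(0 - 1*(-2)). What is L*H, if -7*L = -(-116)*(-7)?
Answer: -13688/11 ≈ -1244.4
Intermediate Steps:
L = 116 (L = -(-1)*(-116*(-7))/7 = -(-1)*812/7 = -⅐*(-812) = 116)
H = -118/11 (H = -16*1/22 - 20/(0 + 2) = -8/11 - 20/2 = -8/11 - 20*½ = -8/11 - 10 = -118/11 ≈ -10.727)
L*H = 116*(-118/11) = -13688/11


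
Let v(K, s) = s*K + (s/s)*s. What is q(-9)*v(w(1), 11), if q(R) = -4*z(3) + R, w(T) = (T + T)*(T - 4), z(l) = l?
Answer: 1155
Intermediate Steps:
w(T) = 2*T*(-4 + T) (w(T) = (2*T)*(-4 + T) = 2*T*(-4 + T))
q(R) = -12 + R (q(R) = -4*3 + R = -12 + R)
v(K, s) = s + K*s (v(K, s) = K*s + 1*s = K*s + s = s + K*s)
q(-9)*v(w(1), 11) = (-12 - 9)*(11*(1 + 2*1*(-4 + 1))) = -231*(1 + 2*1*(-3)) = -231*(1 - 6) = -231*(-5) = -21*(-55) = 1155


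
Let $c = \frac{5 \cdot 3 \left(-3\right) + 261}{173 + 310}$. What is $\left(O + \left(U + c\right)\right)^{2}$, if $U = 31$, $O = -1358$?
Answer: $\frac{45614280625}{25921} \approx 1.7597 \cdot 10^{6}$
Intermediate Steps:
$c = \frac{72}{161}$ ($c = \frac{15 \left(-3\right) + 261}{483} = \left(-45 + 261\right) \frac{1}{483} = 216 \cdot \frac{1}{483} = \frac{72}{161} \approx 0.44721$)
$\left(O + \left(U + c\right)\right)^{2} = \left(-1358 + \left(31 + \frac{72}{161}\right)\right)^{2} = \left(-1358 + \frac{5063}{161}\right)^{2} = \left(- \frac{213575}{161}\right)^{2} = \frac{45614280625}{25921}$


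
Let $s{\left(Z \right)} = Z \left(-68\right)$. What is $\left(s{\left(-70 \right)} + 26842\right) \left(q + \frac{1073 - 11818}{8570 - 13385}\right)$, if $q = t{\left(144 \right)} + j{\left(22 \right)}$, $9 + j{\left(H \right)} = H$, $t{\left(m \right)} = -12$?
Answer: $\frac{32781808}{321} \approx 1.0212 \cdot 10^{5}$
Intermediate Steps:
$s{\left(Z \right)} = - 68 Z$
$j{\left(H \right)} = -9 + H$
$q = 1$ ($q = -12 + \left(-9 + 22\right) = -12 + 13 = 1$)
$\left(s{\left(-70 \right)} + 26842\right) \left(q + \frac{1073 - 11818}{8570 - 13385}\right) = \left(\left(-68\right) \left(-70\right) + 26842\right) \left(1 + \frac{1073 - 11818}{8570 - 13385}\right) = \left(4760 + 26842\right) \left(1 - \frac{10745}{-4815}\right) = 31602 \left(1 - - \frac{2149}{963}\right) = 31602 \left(1 + \frac{2149}{963}\right) = 31602 \cdot \frac{3112}{963} = \frac{32781808}{321}$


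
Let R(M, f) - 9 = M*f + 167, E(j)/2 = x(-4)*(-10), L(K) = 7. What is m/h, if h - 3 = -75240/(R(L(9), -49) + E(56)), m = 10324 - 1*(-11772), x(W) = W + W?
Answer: 154672/75261 ≈ 2.0551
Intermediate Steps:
x(W) = 2*W
E(j) = 160 (E(j) = 2*((2*(-4))*(-10)) = 2*(-8*(-10)) = 2*80 = 160)
R(M, f) = 176 + M*f (R(M, f) = 9 + (M*f + 167) = 9 + (167 + M*f) = 176 + M*f)
m = 22096 (m = 10324 + 11772 = 22096)
h = 75261/7 (h = 3 - 75240/((176 + 7*(-49)) + 160) = 3 - 75240/((176 - 343) + 160) = 3 - 75240/(-167 + 160) = 3 - 75240/(-7) = 3 - 75240*(-⅐) = 3 + 75240/7 = 75261/7 ≈ 10752.)
m/h = 22096/(75261/7) = 22096*(7/75261) = 154672/75261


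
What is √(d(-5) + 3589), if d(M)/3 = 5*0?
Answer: √3589 ≈ 59.908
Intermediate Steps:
d(M) = 0 (d(M) = 3*(5*0) = 3*0 = 0)
√(d(-5) + 3589) = √(0 + 3589) = √3589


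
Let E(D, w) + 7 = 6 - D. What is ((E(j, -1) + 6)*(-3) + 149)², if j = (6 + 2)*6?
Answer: 77284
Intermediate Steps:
j = 48 (j = 8*6 = 48)
E(D, w) = -1 - D (E(D, w) = -7 + (6 - D) = -1 - D)
((E(j, -1) + 6)*(-3) + 149)² = (((-1 - 1*48) + 6)*(-3) + 149)² = (((-1 - 48) + 6)*(-3) + 149)² = ((-49 + 6)*(-3) + 149)² = (-43*(-3) + 149)² = (129 + 149)² = 278² = 77284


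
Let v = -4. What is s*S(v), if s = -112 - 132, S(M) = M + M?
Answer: 1952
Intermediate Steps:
S(M) = 2*M
s = -244
s*S(v) = -488*(-4) = -244*(-8) = 1952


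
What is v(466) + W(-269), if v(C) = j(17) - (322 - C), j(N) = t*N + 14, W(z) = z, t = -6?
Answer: -213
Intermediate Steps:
j(N) = 14 - 6*N (j(N) = -6*N + 14 = 14 - 6*N)
v(C) = -410 + C (v(C) = (14 - 6*17) - (322 - C) = (14 - 102) + (-322 + C) = -88 + (-322 + C) = -410 + C)
v(466) + W(-269) = (-410 + 466) - 269 = 56 - 269 = -213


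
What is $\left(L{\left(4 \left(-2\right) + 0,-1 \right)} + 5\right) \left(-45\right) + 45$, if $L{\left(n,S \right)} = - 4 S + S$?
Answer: $-315$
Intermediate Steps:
$L{\left(n,S \right)} = - 3 S$
$\left(L{\left(4 \left(-2\right) + 0,-1 \right)} + 5\right) \left(-45\right) + 45 = \left(\left(-3\right) \left(-1\right) + 5\right) \left(-45\right) + 45 = \left(3 + 5\right) \left(-45\right) + 45 = 8 \left(-45\right) + 45 = -360 + 45 = -315$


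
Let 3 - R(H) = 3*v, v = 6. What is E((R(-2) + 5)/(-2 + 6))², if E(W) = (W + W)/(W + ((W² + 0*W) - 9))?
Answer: 400/441 ≈ 0.90703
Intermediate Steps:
R(H) = -15 (R(H) = 3 - 3*6 = 3 - 1*18 = 3 - 18 = -15)
E(W) = 2*W/(-9 + W + W²) (E(W) = (2*W)/(W + ((W² + 0) - 9)) = (2*W)/(W + (W² - 9)) = (2*W)/(W + (-9 + W²)) = (2*W)/(-9 + W + W²) = 2*W/(-9 + W + W²))
E((R(-2) + 5)/(-2 + 6))² = (2*((-15 + 5)/(-2 + 6))/(-9 + (-15 + 5)/(-2 + 6) + ((-15 + 5)/(-2 + 6))²))² = (2*(-10/4)/(-9 - 10/4 + (-10/4)²))² = (2*(-10*¼)/(-9 - 10*¼ + (-10*¼)²))² = (2*(-5/2)/(-9 - 5/2 + (-5/2)²))² = (2*(-5/2)/(-9 - 5/2 + 25/4))² = (2*(-5/2)/(-21/4))² = (2*(-5/2)*(-4/21))² = (20/21)² = 400/441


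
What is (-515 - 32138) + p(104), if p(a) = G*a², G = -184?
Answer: -2022797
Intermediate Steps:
p(a) = -184*a²
(-515 - 32138) + p(104) = (-515 - 32138) - 184*104² = -32653 - 184*10816 = -32653 - 1990144 = -2022797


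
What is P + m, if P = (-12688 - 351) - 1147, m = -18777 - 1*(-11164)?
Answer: -21799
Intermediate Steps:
m = -7613 (m = -18777 + 11164 = -7613)
P = -14186 (P = -13039 - 1147 = -14186)
P + m = -14186 - 7613 = -21799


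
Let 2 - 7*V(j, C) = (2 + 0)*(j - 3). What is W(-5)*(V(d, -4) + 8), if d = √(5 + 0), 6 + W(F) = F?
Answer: -704/7 + 22*√5/7 ≈ -93.544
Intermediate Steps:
W(F) = -6 + F
d = √5 ≈ 2.2361
V(j, C) = 8/7 - 2*j/7 (V(j, C) = 2/7 - (2 + 0)*(j - 3)/7 = 2/7 - 2*(-3 + j)/7 = 2/7 - (-6 + 2*j)/7 = 2/7 + (6/7 - 2*j/7) = 8/7 - 2*j/7)
W(-5)*(V(d, -4) + 8) = (-6 - 5)*((8/7 - 2*√5/7) + 8) = -11*(64/7 - 2*√5/7) = -704/7 + 22*√5/7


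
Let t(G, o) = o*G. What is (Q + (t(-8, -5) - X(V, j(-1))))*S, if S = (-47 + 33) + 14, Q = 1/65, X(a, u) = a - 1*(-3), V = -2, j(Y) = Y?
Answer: 0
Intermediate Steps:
X(a, u) = 3 + a (X(a, u) = a + 3 = 3 + a)
Q = 1/65 ≈ 0.015385
t(G, o) = G*o
S = 0 (S = -14 + 14 = 0)
(Q + (t(-8, -5) - X(V, j(-1))))*S = (1/65 + (-8*(-5) - (3 - 2)))*0 = (1/65 + (40 - 1*1))*0 = (1/65 + (40 - 1))*0 = (1/65 + 39)*0 = (2536/65)*0 = 0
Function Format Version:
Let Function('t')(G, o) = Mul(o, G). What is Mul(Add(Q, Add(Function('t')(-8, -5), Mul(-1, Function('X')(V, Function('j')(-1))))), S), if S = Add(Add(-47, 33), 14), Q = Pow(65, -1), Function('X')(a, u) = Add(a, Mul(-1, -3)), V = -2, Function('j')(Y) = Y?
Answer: 0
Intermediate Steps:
Function('X')(a, u) = Add(3, a) (Function('X')(a, u) = Add(a, 3) = Add(3, a))
Q = Rational(1, 65) ≈ 0.015385
Function('t')(G, o) = Mul(G, o)
S = 0 (S = Add(-14, 14) = 0)
Mul(Add(Q, Add(Function('t')(-8, -5), Mul(-1, Function('X')(V, Function('j')(-1))))), S) = Mul(Add(Rational(1, 65), Add(Mul(-8, -5), Mul(-1, Add(3, -2)))), 0) = Mul(Add(Rational(1, 65), Add(40, Mul(-1, 1))), 0) = Mul(Add(Rational(1, 65), Add(40, -1)), 0) = Mul(Add(Rational(1, 65), 39), 0) = Mul(Rational(2536, 65), 0) = 0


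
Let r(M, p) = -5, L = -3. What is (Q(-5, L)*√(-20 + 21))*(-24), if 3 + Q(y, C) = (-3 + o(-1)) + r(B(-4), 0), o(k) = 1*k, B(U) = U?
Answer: 288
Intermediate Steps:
o(k) = k
Q(y, C) = -12 (Q(y, C) = -3 + ((-3 - 1) - 5) = -3 + (-4 - 5) = -3 - 9 = -12)
(Q(-5, L)*√(-20 + 21))*(-24) = -12*√(-20 + 21)*(-24) = -12*√1*(-24) = -12*1*(-24) = -12*(-24) = 288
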